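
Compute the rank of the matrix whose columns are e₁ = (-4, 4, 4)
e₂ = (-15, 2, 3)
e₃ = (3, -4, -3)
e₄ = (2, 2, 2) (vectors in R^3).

Put the 3×4 matrix [e₁|e₂|e₃|e₄] into echelon form.
Reduction leaves 3 leading entries, giving rank 3.
(With 4 elements in a 3-dimensional space the rank is at most 3.)

3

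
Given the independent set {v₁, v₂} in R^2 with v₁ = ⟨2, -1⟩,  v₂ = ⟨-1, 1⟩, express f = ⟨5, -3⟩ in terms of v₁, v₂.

Write f = c₁v₁ + c₂v₂ and equate components.
The system has the unique solution (c₁, c₂) = (2, -1).

f = 2v₁ - v₂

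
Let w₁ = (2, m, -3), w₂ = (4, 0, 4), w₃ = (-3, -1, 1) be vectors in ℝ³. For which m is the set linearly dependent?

m = 5/4

The set is linearly dependent precisely when det[w₁; w₂; w₃] = 0.
Expanding, det = 20 - 16*m.
Setting this to zero gives m = 5/4.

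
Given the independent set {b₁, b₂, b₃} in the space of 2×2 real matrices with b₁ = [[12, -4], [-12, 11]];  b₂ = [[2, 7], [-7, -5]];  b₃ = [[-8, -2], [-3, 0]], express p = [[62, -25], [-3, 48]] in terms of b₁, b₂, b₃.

Work in coordinates with respect to the standard basis {E₁₁, E₁₂, E₂₁, E₂₂}.
Write p = a₁b₁ + … + a₃b₃ and equate components.
Back-substitution yields (a₁, a₂, a₃) = (3, -3, -4).

p = 3b₁ - 3b₂ - 4b₃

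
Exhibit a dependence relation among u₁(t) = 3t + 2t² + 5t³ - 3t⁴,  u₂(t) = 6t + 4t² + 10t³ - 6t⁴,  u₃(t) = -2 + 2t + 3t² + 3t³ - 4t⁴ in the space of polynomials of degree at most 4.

2u₁ - u₂ = 0

Take coordinates with respect to {1, t, …, t⁴}.
Solve the homogeneous system with u₁, u₂, u₃ as columns by row-reducing the coefficient matrix.
One solution (up to scaling) is (2, -1, 0).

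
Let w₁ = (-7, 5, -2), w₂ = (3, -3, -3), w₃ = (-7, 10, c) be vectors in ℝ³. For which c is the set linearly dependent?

c = 41/2

Place the vectors as rows of a 3×3 matrix; dependence ⇔ determinant zero.
The determinant works out to 6*c - 123.
Setting this to zero gives c = 41/2.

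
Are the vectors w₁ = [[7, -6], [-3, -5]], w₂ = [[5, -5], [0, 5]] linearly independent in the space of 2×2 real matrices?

linearly independent

Write each element as a coordinate vector in ℝ⁴ using {E₁₁, E₁₂, E₂₁, E₂₂}.
Row-reduce the matrix whose columns are w₁, w₂.
The reduction yields 2 nonzero rows, so the rank is 2.
Since rank = 2 (the number of vectors), the set is linearly independent.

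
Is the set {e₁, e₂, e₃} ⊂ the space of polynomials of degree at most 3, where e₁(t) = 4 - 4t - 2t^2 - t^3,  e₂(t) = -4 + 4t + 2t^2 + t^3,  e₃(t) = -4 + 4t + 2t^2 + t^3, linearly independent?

linearly dependent

Write each element as a coordinate vector in ℝ⁴ using {1, t, …, t^3}.
Row-reduce the matrix whose columns are e₁, e₂, e₃.
The reduction yields 1 nonzero row, so the rank is 1.
Since rank 1 < 3, the set is linearly dependent.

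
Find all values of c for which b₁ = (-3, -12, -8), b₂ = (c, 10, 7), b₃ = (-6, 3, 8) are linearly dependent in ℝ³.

Place the vectors as rows of a 3×3 matrix; dependence ⇔ determinant zero.
The determinant works out to 72*c - 153.
Setting this to zero gives c = 17/8.

c = 17/8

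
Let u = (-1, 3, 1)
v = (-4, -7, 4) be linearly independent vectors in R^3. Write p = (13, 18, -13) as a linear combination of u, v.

Write p = c₁u + c₂v and equate components.
Row-reducing the augmented matrix gives the unique coefficients (c₁, c₂) = (-1, -3).

p = -u - 3v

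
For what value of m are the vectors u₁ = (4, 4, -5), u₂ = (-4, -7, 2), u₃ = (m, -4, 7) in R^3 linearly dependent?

Place the vectors as rows of a 3×3 matrix; dependence ⇔ determinant zero.
Cofactor expansion gives det = -27*m - 132.
Setting this to zero gives m = -44/9.

m = -44/9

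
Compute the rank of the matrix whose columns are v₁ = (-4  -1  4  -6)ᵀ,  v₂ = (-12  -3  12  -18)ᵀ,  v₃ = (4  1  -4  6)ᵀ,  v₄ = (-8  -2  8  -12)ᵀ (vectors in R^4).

rank 1

Apply Gaussian elimination to the matrix whose rows are v₁, v₂, v₃, v₄.
The echelon form has 1 nonzero row, so the rank is 1.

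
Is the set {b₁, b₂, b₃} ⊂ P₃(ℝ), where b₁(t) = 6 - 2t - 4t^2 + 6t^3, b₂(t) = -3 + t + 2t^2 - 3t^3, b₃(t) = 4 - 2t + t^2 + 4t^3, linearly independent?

linearly dependent

Take coordinates with respect to the standard basis {1, t, …, t^3}.
Place the vectors as rows of a 3×4 matrix and reduce to echelon form.
The reduction yields 2 nonzero rows, so the rank is 2.
Since rank 2 < 3, the set is linearly dependent.
Indeed b₁ + 2b₂ = 0.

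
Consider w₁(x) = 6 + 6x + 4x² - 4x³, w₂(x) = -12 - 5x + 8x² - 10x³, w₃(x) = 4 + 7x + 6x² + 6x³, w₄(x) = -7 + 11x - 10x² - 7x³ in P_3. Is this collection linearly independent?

linearly independent

Take coordinates with respect to the standard basis {1, x, …, x³}.
Form the 4×4 matrix with these as columns; its determinant is 26852.
A nonzero determinant means the columns are linearly independent.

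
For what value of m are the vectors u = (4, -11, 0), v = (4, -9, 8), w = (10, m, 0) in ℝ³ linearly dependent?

m = -55/2

The set is linearly dependent precisely when det[u; v; w] = 0.
The determinant works out to -32*m - 880.
Solving -32*m - 880 = 0 yields m = -55/2.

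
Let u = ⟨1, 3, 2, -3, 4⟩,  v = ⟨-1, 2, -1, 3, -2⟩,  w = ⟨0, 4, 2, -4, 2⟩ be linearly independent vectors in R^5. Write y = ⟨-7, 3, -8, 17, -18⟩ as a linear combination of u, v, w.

y = -3u + 4v + w

Solve the system with u, v, w as columns and y as the right-hand side.
Row-reducing the augmented matrix gives the unique coefficients (a₁, a₂, a₃) = (-3, 4, 1).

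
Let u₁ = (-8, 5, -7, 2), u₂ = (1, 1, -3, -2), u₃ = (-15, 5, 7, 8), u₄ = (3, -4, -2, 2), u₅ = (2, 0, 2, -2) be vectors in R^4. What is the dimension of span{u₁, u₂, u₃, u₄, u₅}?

Put the 4×5 matrix [u₁|u₂|u₃|u₄|u₅] into echelon form.
There are 3 pivot columns, so rank = 3.
(With 5 elements in a 4-dimensional space the rank is at most 4.)

3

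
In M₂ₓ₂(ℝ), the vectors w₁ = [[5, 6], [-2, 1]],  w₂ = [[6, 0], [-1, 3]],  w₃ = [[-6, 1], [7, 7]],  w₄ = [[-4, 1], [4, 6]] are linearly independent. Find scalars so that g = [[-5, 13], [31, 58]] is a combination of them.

g = w₁ + 4w₂ + 3w₃ + 4w₄

Work in coordinates with respect to the standard basis {E₁₁, E₁₂, E₂₁, E₂₂}.
Set up the augmented matrix [w₁ | w₂ | w₃ | w₄ | g] and row-reduce.
The system has the unique solution (c₁, …, c₄) = (1, 4, 3, 4).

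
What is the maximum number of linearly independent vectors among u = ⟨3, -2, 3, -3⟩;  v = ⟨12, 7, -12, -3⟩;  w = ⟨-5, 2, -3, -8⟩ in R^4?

3

Apply Gaussian elimination to the matrix whose rows are u, v, w.
Exactly 3 pivots survive; hence the rank is 3.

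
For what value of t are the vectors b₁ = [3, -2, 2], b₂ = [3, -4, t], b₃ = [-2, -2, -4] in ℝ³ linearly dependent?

Dependence holds iff the 3×3 matrix [b₁ b₂ b₃] is singular.
Expanding, det = 10*t - 4.
Setting this to zero gives t = 2/5.

t = 2/5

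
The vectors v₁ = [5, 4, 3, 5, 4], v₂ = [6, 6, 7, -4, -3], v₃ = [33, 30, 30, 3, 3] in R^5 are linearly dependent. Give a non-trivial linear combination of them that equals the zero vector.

Set up α₁v₁ + … + α₃v₃ = 0 and solve the homogeneous system.
The free variable yields coefficients (3, 3, -1) (any nonzero multiple also works).

3v₁ + 3v₂ - v₃ = 0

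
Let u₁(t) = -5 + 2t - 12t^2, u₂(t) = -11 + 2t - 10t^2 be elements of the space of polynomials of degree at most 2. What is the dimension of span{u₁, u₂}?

2

Use coordinates relative to {1, t, t^2}.
Put the 3×2 matrix [u₁|u₂] into echelon form.
Exactly 2 pivots survive; hence the rank is 2.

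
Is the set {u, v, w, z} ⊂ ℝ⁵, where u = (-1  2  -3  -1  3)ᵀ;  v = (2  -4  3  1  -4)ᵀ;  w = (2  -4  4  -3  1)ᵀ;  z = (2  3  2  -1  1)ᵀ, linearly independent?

linearly independent

Row-reduce the matrix whose columns are u, v, w, z.
The reduction yields 4 nonzero rows, so the rank is 4.
Since rank = 4 (the number of vectors), the set is linearly independent.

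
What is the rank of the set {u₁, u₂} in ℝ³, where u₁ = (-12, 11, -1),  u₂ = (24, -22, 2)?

rank 1

Put the 3×2 matrix [u₁|u₂] into echelon form.
There is 1 pivot column, so rank = 1.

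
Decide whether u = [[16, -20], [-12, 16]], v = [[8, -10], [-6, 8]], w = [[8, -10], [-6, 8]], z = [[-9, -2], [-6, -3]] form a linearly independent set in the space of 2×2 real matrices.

linearly dependent

Take coordinates with respect to the standard basis {E₁₁, E₁₂, E₂₁, E₂₂}.
Form the 4×4 matrix with these as columns; its determinant is 0.
A zero determinant means the columns are linearly dependent.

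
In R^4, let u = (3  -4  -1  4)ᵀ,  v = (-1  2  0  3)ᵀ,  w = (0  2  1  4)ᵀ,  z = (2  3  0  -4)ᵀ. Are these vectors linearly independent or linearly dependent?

linearly independent

Place the vectors as rows of a 4×4 matrix and reduce to echelon form.
The reduction yields 4 nonzero rows, so the rank is 4.
Since rank = 4 (the number of vectors), the set is linearly independent.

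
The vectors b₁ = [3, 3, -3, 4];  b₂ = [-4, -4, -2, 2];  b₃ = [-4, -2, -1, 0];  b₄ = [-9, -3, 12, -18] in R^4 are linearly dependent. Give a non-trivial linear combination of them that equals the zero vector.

3b₁ + 3b₂ - 3b₃ + b₄ = 0

Set up α₁b₁ + … + α₄b₄ = 0 and solve the homogeneous system.
The free variable yields coefficients (3, 3, -3, 1) (any nonzero multiple also works).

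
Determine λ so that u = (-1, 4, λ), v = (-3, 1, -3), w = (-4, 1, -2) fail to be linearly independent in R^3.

The vectors are dependent exactly when the determinant of the matrix with rows u, v, w vanishes.
The determinant works out to λ + 23.
This vanishes exactly when λ = -23.

λ = -23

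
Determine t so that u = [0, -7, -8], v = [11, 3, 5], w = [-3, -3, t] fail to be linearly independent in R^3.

t = -27/7

Place the vectors as rows of a 3×3 matrix; dependence ⇔ determinant zero.
The determinant works out to 77*t + 297.
This vanishes exactly when t = -27/7.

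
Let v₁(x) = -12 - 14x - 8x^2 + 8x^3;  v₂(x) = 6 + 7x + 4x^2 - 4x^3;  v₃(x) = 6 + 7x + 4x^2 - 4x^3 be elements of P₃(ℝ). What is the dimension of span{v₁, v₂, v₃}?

1

Pass to coordinate vectors with respect to the basis {1, x, …, x^3}.
Put the 4×3 matrix [v₁|v₂|v₃] into echelon form.
The echelon form has 1 nonzero row, so the rank is 1.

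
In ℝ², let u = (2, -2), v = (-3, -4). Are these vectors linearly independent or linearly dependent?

Form the 2×2 matrix with these as columns; its determinant is -14.
A nonzero determinant means the columns are linearly independent.

linearly independent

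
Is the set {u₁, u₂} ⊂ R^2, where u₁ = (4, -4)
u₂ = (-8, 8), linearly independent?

Form the 2×2 matrix with these as columns; its determinant is 0.
A zero determinant means the columns are linearly dependent.

linearly dependent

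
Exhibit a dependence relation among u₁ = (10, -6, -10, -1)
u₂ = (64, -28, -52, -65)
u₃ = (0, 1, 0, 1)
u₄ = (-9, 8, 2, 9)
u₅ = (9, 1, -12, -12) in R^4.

Write the vectors as columns of a matrix and find a nonzero vector in its null space.
One solution (up to scaling) is (1, -1, -1, -3, 3).

u₁ - u₂ - u₃ - 3u₄ + 3u₅ = 0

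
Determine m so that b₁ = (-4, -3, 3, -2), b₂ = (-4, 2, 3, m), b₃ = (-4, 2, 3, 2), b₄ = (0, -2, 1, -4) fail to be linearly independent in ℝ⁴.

m = 2

The set is linearly dependent precisely when det[b₁; b₂; b₃; b₄] = 0.
Cofactor expansion gives det = 40 - 20*m.
Solving 40 - 20*m = 0 yields m = 2.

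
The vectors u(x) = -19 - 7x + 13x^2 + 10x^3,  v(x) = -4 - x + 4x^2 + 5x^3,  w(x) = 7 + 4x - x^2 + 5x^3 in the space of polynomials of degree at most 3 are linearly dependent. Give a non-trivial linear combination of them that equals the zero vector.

u - 3v + w = 0

Write each element as a vector in ℝ⁴ using {1, x, …, x^3}.
Set up α₁u + … + α₃w = 0 and solve the homogeneous system.
A generator of the null space is (1, -3, 1).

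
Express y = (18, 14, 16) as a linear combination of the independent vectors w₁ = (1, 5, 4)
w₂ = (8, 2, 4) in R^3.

Write y = α₁w₁ + α₂w₂ and equate components.
The system has the unique solution (α₁, α₂) = (2, 2).

y = 2w₁ + 2w₂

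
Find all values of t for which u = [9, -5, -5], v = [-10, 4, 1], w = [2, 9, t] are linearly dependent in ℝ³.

t = 57/2

The vectors are dependent exactly when the determinant of the matrix with rows u, v, w vanishes.
Cofactor expansion gives det = 399 - 14*t.
Solving 399 - 14*t = 0 yields t = 57/2.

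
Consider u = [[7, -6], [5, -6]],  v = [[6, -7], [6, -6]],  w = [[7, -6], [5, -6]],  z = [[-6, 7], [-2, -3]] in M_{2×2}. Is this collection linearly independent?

Take coordinates with respect to the standard basis {E₁₁, E₁₂, E₂₁, E₂₂}.
Two of the vectors are equal, giving an immediate dependence.

linearly dependent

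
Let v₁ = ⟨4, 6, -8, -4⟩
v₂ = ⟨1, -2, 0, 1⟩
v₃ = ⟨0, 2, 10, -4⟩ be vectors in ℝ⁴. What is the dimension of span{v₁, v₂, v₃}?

Form the matrix with v₁, v₂, v₃ as columns and reduce.
There are 3 pivot columns, so rank = 3.

dim = 3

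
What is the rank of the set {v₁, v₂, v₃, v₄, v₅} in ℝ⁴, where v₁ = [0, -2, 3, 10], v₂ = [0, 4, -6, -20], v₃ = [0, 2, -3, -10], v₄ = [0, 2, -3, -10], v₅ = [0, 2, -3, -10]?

Put the 4×5 matrix [v₁|v₂|v₃|v₄|v₅] into echelon form.
Exactly 1 pivot survives; hence the rank is 1.
(With 5 elements in a 4-dimensional space the rank is at most 4.)

rank 1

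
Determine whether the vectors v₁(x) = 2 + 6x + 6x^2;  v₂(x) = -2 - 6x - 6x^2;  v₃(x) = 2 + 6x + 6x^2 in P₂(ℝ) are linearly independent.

linearly dependent

Take coordinates with respect to the standard basis {1, x, x^2}.
Two of the vectors are equal, giving an immediate dependence.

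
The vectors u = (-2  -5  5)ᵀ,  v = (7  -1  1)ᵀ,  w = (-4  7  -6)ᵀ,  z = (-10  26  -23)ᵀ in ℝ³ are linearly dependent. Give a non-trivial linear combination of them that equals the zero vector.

u - 3w + z = 0

Write the vectors as columns of a matrix and find a nonzero vector in its null space.
The free variable yields coefficients (1, 0, -3, 1) (any nonzero multiple also works).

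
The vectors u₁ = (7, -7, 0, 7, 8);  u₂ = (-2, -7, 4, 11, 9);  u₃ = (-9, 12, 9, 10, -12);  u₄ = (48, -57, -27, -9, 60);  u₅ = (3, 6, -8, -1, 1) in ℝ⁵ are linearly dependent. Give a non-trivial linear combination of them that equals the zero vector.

Row-reduce the matrix with u₁, u₂, u₃, u₄, u₅ as columns; the null space gives the coefficients.
A generator of the null space is (3, 0, -3, -1, 0).

3u₁ - 3u₃ - u₄ = 0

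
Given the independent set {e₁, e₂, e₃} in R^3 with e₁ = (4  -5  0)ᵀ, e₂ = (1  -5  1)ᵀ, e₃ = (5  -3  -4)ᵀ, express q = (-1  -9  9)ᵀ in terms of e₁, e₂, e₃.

Since e₁, e₂, e₃ are independent, the coefficients expressing q are uniquely determined by a linear system.
Row-reducing the augmented matrix gives the unique coefficients (α₁, α₂, α₃) = (2, 1, -2).

q = 2e₁ + e₂ - 2e₃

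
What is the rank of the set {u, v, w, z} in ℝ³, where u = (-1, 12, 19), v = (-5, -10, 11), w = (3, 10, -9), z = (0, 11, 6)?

3

Put the 3×4 matrix [u|v|w|z] into echelon form.
Reduction leaves 3 leading entries, giving rank 3.
(With 4 elements in a 3-dimensional space the rank is at most 3.)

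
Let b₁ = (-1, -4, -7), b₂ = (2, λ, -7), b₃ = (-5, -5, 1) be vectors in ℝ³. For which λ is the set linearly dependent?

The set is linearly dependent precisely when det[b₁; b₂; b₃] = 0.
Expanding, det = -36*λ - 27.
This vanishes exactly when λ = -3/4.

λ = -3/4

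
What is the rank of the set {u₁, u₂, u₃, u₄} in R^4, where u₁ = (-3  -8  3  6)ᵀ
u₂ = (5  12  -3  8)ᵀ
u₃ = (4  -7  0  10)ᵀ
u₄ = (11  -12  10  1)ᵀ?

4

Apply Gaussian elimination to the matrix whose rows are u₁, u₂, u₃, u₄.
There are 4 pivot columns, so rank = 4.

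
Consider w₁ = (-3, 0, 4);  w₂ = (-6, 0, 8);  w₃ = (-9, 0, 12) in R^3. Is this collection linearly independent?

linearly dependent

Place the vectors as rows of a 3×3 matrix and reduce to echelon form.
The reduction yields 1 nonzero row, so the rank is 1.
Since rank 1 < 3, the set is linearly dependent.
Indeed 2w₁ - w₂ = 0.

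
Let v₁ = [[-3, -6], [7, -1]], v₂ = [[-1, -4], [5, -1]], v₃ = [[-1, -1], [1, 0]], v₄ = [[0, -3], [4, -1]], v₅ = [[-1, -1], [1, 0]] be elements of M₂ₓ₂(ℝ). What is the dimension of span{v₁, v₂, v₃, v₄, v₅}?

dim = 2

Use coordinates relative to {E₁₁, E₁₂, E₂₁, E₂₂}.
Apply Gaussian elimination to the matrix whose rows are v₁, v₂, v₃, v₄, v₅.
Reduction leaves 2 leading entries, giving rank 2.
(With 5 elements in a 4-dimensional space the rank is at most 4.)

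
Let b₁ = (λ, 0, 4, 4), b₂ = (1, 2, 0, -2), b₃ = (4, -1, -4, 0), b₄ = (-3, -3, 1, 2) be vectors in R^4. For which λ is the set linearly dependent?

λ = -18/5

Dependence holds iff the 4×4 matrix [b₁ b₂ b₃ b₄] is singular.
The determinant works out to 10*λ + 36.
Setting this to zero gives λ = -18/5.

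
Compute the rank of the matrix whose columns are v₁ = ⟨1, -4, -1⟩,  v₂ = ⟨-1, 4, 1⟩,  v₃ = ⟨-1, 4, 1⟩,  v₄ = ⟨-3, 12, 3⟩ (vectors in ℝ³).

1

Apply Gaussian elimination to the matrix whose rows are v₁, v₂, v₃, v₄.
There is 1 pivot column, so rank = 1.
(With 4 elements in a 3-dimensional space the rank is at most 3.)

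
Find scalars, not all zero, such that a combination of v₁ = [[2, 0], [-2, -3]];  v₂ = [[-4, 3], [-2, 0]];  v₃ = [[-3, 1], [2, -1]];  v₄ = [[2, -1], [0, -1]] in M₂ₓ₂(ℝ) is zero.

v₁ - v₂ - 3v₄ = 0

Pass to coordinate vectors relative to the basis {E₁₁, E₁₂, E₂₁, E₂₂}.
Row-reduce the matrix with v₁, v₂, v₃, v₄ as columns; the null space gives the coefficients.
A generator of the null space is (1, -1, 0, -3).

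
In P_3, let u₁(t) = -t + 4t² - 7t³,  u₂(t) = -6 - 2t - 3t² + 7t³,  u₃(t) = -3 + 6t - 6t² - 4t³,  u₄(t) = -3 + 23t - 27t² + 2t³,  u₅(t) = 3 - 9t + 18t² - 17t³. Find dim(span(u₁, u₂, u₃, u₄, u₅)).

3

Use coordinates relative to {1, t, …, t³}.
Row-reduce the 5×4 matrix with these as rows.
Exactly 3 pivots survive; hence the rank is 3.
(With 5 elements in a 4-dimensional space the rank is at most 4.)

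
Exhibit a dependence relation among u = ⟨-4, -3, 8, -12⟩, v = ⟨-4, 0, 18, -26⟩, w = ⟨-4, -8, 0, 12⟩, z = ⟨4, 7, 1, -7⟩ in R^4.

2u - v + w + 2z = 0

Set up α₁u + … + α₄z = 0 and solve the homogeneous system.
One solution (up to scaling) is (2, -1, 1, 2).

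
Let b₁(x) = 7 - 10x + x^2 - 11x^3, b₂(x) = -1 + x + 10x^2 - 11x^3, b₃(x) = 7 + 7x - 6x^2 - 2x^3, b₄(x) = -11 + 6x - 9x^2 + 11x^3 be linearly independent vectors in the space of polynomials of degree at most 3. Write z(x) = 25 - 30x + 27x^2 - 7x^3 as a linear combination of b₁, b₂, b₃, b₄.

Identify each element with its coordinate vector in ℝ⁴ via {1, x, …, x^3}.
Solve the system with b₁, b₂, b₃, b₄ as columns and z as the right-hand side.
The system has the unique solution (α₁, …, α₄) = (-1, -2, -2, -4).

z = -b₁ - 2b₂ - 2b₃ - 4b₄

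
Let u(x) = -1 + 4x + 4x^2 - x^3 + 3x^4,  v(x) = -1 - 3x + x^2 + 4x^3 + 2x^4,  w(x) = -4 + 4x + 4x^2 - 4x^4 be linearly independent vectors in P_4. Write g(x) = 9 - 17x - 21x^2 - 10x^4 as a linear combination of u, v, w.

Identify each element with its coordinate vector in ℝ⁵ via {1, x, …, x^4}.
Since u, v, w are independent, the coefficients expressing g are uniquely determined by a linear system.
The system has the unique solution (a₁, a₂, a₃) = (-4, -1, -1).

g = -4u - v - w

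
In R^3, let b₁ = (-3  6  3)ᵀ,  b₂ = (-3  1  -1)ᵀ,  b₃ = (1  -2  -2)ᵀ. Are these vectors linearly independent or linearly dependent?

linearly independent

Form the 3×3 matrix with these as columns; its determinant is -15.
A nonzero determinant means the columns are linearly independent.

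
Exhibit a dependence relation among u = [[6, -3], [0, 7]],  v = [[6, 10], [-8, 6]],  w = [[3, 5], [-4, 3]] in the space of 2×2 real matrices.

Take coordinates with respect to {E₁₁, E₁₂, E₂₁, E₂₂}.
Write the vectors as columns of a matrix and find a nonzero vector in its null space.
A generator of the null space is (0, 1, -2).

v - 2w = 0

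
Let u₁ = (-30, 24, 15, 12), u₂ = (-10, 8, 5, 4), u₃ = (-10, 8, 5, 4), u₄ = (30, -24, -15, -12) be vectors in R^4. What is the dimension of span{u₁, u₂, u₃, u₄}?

Form the matrix with u₁, u₂, u₃, u₄ as columns and reduce.
The echelon form has 1 nonzero row, so the rank is 1.

dim = 1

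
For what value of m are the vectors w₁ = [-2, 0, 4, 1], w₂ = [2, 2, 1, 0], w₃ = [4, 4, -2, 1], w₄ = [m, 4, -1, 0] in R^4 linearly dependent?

The vectors are dependent exactly when the determinant of the matrix with rows w₁, w₂, w₃, w₄ vanishes.
The determinant works out to 16*m - 76.
This vanishes exactly when m = 19/4.

m = 19/4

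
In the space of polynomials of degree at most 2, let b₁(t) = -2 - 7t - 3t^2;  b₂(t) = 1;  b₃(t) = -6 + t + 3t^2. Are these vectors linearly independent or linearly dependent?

linearly independent

Write each element as a coordinate vector in ℝ³ using {1, t, t^2}.
Form the 3×3 matrix with these as columns; its determinant is 18.
A nonzero determinant means the columns are linearly independent.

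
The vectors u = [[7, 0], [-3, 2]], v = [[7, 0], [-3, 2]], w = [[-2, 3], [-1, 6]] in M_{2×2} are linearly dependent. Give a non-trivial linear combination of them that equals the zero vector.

u - v = 0

Take coordinates with respect to {E₁₁, E₁₂, E₂₁, E₂₂}.
Write the vectors as columns of a matrix and find a nonzero vector in its null space.
One solution (up to scaling) is (1, -1, 0).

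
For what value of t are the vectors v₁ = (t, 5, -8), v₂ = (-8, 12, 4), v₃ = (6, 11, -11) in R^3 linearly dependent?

Place the vectors as rows of a 3×3 matrix; dependence ⇔ determinant zero.
Cofactor expansion gives det = 960 - 176*t.
Setting this to zero gives t = 60/11.

t = 60/11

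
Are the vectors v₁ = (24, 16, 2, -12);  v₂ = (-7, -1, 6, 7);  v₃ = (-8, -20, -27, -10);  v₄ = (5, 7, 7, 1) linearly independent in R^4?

linearly dependent

Place the vectors as rows of a 4×4 matrix and reduce to echelon form.
The reduction yields 2 nonzero rows, so the rank is 2.
Since rank 2 < 4, the set is linearly dependent.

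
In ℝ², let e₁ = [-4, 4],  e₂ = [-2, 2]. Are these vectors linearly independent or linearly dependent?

linearly dependent

Place the vectors as rows of a 2×2 matrix and reduce to echelon form.
The reduction yields 1 nonzero row, so the rank is 1.
Since rank 1 < 2, the set is linearly dependent.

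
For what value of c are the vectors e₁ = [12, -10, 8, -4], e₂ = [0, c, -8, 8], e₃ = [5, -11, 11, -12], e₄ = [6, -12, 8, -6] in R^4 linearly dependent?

c = 14

The vectors are dependent exactly when the determinant of the matrix with rows e₁, e₂, e₃, e₄ vanishes.
The determinant works out to 128*c - 1792.
This vanishes exactly when c = 14.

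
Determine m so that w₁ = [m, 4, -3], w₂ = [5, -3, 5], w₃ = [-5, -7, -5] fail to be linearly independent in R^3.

m = -3

The vectors are dependent exactly when the determinant of the matrix with rows w₁, w₂, w₃ vanishes.
Cofactor expansion gives det = 50*m + 150.
Solving 50*m + 150 = 0 yields m = -3.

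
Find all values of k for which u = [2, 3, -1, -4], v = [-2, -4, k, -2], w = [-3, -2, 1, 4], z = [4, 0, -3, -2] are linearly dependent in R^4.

k = 41/3

Dependence holds iff the 4×4 matrix [u v w z] is singular.
Cofactor expansion gives det = 82 - 6*k.
Solving 82 - 6*k = 0 yields k = 41/3.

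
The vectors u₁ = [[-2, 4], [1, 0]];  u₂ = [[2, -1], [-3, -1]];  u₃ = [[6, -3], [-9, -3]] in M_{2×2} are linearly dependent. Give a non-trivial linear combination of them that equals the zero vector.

Take coordinates with respect to {E₁₁, E₁₂, E₂₁, E₂₂}.
Solve the homogeneous system with u₁, u₂, u₃ as columns by row-reducing the coefficient matrix.
The free variable yields coefficients (0, 3, -1) (any nonzero multiple also works).

3u₂ - u₃ = 0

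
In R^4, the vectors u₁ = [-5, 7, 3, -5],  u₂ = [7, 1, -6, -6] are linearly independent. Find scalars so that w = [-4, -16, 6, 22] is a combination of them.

Solve the system with u₁, u₂ as columns and w as the right-hand side.
Row-reducing the augmented matrix gives the unique coefficients (c₁, c₂) = (-2, -2).

w = -2u₁ - 2u₂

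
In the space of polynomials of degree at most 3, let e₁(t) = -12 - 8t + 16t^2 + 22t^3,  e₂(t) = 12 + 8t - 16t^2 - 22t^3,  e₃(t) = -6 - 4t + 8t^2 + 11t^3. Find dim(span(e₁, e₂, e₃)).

Use coordinates relative to {1, t, …, t^3}.
Put the 4×3 matrix [e₁|e₂|e₃] into echelon form.
The echelon form has 1 nonzero row, so the rank is 1.

dim = 1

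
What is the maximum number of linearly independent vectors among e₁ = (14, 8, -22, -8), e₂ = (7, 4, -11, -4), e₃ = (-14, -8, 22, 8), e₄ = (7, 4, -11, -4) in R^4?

Form the matrix with e₁, e₂, e₃, e₄ as columns and reduce.
The echelon form has 1 nonzero row, so the rank is 1.

1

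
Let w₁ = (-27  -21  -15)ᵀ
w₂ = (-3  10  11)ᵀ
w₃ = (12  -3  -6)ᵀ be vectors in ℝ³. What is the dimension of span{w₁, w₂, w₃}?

Form the matrix with w₁, w₂, w₃ as columns and reduce.
Reduction leaves 2 leading entries, giving rank 2.

2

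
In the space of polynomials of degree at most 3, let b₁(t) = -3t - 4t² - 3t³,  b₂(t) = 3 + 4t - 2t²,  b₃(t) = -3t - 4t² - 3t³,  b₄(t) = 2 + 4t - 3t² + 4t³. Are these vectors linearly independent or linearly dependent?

Take coordinates with respect to the standard basis {1, t, …, t³}.
Two of the vectors are equal, giving an immediate dependence.

linearly dependent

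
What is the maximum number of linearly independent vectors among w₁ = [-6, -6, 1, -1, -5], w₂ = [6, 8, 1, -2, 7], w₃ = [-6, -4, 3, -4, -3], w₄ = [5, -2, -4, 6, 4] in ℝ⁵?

Form the matrix with w₁, w₂, w₃, w₄ as columns and reduce.
There are 3 pivot columns, so rank = 3.

3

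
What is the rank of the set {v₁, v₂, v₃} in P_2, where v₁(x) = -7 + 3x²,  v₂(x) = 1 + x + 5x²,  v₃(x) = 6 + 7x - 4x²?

3

Pass to coordinate vectors with respect to the basis {1, x, x²}.
Row-reduce the 3×3 matrix with these as rows.
The echelon form has 3 nonzero rows, so the rank is 3.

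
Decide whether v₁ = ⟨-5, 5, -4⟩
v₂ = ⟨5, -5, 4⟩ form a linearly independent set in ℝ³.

Place the vectors as rows of a 2×3 matrix and reduce to echelon form.
The reduction yields 1 nonzero row, so the rank is 1.
Since rank 1 < 2, the set is linearly dependent.
Indeed v₁ + v₂ = 0.

linearly dependent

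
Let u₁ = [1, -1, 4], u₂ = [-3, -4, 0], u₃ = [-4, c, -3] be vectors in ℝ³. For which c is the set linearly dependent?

Place the vectors as rows of a 3×3 matrix; dependence ⇔ determinant zero.
The determinant works out to -12*c - 43.
This vanishes exactly when c = -43/12.

c = -43/12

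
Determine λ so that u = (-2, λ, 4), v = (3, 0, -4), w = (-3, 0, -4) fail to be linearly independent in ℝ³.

λ = 0

Place the vectors as rows of a 3×3 matrix; dependence ⇔ determinant zero.
The determinant works out to 24*λ.
This vanishes exactly when λ = 0.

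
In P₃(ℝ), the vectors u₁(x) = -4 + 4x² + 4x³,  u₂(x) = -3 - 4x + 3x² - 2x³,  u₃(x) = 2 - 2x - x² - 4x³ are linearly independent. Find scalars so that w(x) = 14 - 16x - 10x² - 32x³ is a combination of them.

w = -3u₁ + 2u₂ + 4u₃

Identify each element with its coordinate vector in ℝ⁴ via {1, x, …, x³}.
Write w = α₁u₁ + … + α₃u₃ and equate components.
Row-reducing the augmented matrix gives the unique coefficients (α₁, α₂, α₃) = (-3, 2, 4).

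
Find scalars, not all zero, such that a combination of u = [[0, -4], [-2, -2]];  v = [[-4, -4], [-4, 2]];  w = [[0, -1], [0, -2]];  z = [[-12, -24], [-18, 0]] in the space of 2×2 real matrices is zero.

Pass to coordinate vectors relative to the basis {E₁₁, E₁₂, E₂₁, E₂₂}.
Write the vectors as columns of a matrix and find a nonzero vector in its null space.
One solution (up to scaling) is (3, 3, 0, -1).

3u + 3v - z = 0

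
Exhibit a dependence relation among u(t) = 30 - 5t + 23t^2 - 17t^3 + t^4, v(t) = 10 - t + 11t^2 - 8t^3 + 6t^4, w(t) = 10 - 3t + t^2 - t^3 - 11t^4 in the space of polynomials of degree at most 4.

Pass to coordinate vectors relative to the basis {1, t, …, t^4}.
Write the vectors as columns of a matrix and find a nonzero vector in its null space.
A generator of the null space is (1, -2, -1).

u - 2v - w = 0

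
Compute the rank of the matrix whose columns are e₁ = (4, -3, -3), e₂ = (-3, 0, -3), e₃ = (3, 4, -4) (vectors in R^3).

3

Apply Gaussian elimination to the matrix whose rows are e₁, e₂, e₃.
The echelon form has 3 nonzero rows, so the rank is 3.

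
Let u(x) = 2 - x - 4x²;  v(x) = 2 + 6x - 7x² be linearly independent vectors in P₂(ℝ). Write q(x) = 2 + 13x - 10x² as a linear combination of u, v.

q = -u + 2v

Work in coordinates with respect to the standard basis {1, x, x²}.
Solve the system with u, v as columns and q as the right-hand side.
Row-reducing the augmented matrix gives the unique coefficients (a₁, a₂) = (-1, 2).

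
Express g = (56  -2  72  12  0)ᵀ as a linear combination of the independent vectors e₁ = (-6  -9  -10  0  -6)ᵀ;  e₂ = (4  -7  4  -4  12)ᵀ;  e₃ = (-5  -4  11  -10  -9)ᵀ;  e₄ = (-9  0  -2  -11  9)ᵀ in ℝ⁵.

g = -3e₁ + 3e₂ + 2e₃ - 4e₄

Since e₁, e₂, e₃, e₄ are independent, the coefficients expressing g are uniquely determined by a linear system.
Back-substitution yields (c₁, …, c₄) = (-3, 3, 2, -4).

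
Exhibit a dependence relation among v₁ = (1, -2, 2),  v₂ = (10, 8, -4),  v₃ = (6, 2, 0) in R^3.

2v₁ + v₂ - 2v₃ = 0

Write the vectors as columns of a matrix and find a nonzero vector in its null space.
The free variable yields coefficients (2, 1, -2) (any nonzero multiple also works).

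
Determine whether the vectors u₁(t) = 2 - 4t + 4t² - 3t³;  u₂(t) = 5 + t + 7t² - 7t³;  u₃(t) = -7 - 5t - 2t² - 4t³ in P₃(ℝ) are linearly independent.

Write each element as a coordinate vector in ℝ⁴ using {1, t, …, t³}.
Row-reduce the matrix whose columns are u₁, u₂, u₃.
The reduction yields 3 nonzero rows, so the rank is 3.
Since rank = 3 (the number of vectors), the set is linearly independent.

linearly independent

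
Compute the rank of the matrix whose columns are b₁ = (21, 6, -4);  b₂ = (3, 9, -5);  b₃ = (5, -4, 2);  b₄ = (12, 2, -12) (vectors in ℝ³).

3

Put the 3×4 matrix [b₁|b₂|b₃|b₄] into echelon form.
There are 3 pivot columns, so rank = 3.
(With 4 elements in a 3-dimensional space the rank is at most 3.)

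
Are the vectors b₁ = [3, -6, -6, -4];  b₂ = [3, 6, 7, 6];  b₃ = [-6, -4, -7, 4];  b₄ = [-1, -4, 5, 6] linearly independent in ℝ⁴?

linearly independent

The matrix [b₁|b₂|b₃|b₄] has determinant -3772.
A nonzero determinant means the columns are linearly independent.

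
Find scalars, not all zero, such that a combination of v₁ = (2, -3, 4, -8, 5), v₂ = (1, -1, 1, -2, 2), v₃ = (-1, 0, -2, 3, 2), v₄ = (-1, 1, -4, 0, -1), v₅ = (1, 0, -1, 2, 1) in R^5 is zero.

v₁ - 3v₂ + v₅ = 0

Set up α₁v₁ + … + α₅v₅ = 0 and solve the homogeneous system.
One solution (up to scaling) is (1, -3, 0, 0, 1).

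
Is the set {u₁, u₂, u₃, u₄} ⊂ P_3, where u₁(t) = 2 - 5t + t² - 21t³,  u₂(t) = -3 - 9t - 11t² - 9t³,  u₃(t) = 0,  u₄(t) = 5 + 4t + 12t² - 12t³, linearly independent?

Write each element as a coordinate vector in ℝ⁴ using {1, t, …, t³}.
One of the vectors is the zero vector, so the set is linearly dependent.

linearly dependent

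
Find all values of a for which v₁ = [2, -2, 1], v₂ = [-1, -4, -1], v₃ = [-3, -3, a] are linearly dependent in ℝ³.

a = -21/10

The vectors are dependent exactly when the determinant of the matrix with rows v₁, v₂, v₃ vanishes.
Cofactor expansion gives det = -10*a - 21.
This vanishes exactly when a = -21/10.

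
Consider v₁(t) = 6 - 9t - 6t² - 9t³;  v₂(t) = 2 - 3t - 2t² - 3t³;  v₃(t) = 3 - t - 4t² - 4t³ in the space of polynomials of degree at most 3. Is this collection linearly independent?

linearly dependent

Take coordinates with respect to the standard basis {1, t, …, t³}.
One vector is a scalar multiple of another, so the set is dependent.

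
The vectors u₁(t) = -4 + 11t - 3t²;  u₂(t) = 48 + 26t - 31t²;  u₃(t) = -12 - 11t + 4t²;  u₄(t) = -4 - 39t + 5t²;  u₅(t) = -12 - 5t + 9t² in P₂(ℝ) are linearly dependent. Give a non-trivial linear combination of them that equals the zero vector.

Write each element as a vector in ℝ³ using {1, t, t²}.
Solve the homogeneous system with u₁, u₂, u₃, u₄, u₅ as columns by row-reducing the coefficient matrix.
A generator of the null space is (6, -1, -7, 3, 0).

6u₁ - u₂ - 7u₃ + 3u₄ = 0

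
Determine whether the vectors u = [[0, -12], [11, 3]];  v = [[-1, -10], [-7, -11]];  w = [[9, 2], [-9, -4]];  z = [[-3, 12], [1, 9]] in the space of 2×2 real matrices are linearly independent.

Write each element as a coordinate vector in ℝ⁴ using {E₁₁, E₁₂, E₂₁, E₂₂}.
Form the 4×4 matrix with these as columns; its determinant is 5430.
A nonzero determinant means the columns are linearly independent.

linearly independent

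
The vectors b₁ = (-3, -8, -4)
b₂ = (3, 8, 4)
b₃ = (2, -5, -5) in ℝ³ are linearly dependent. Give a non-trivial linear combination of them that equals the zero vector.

b₁ + b₂ = 0

Solve the homogeneous system with b₁, b₂, b₃ as columns by row-reducing the coefficient matrix.
A generator of the null space is (1, 1, 0).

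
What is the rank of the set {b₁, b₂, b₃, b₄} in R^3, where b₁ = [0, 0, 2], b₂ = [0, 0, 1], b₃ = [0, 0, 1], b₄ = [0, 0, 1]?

1

Put the 3×4 matrix [b₁|b₂|b₃|b₄] into echelon form.
The echelon form has 1 nonzero row, so the rank is 1.
(With 4 elements in a 3-dimensional space the rank is at most 3.)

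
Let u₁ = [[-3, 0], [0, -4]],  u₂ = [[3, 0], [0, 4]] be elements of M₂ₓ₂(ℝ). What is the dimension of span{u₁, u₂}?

Represent each element by its coordinate vector in ℝ⁴.
Form the matrix with u₁, u₂ as columns and reduce.
There is 1 pivot column, so rank = 1.

dim = 1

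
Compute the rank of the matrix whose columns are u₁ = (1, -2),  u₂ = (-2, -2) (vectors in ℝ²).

2

Row-reduce the 2×2 matrix with these as rows.
The echelon form has 2 nonzero rows, so the rank is 2.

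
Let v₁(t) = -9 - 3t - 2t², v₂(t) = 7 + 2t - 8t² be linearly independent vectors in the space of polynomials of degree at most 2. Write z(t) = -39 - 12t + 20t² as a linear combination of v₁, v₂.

Take coordinate vectors relative to {1, t, t²}.
Write z = a₁v₁ + a₂v₂ and equate components.
Row-reducing the augmented matrix gives the unique coefficients (a₁, a₂) = (2, -3).

z = 2v₁ - 3v₂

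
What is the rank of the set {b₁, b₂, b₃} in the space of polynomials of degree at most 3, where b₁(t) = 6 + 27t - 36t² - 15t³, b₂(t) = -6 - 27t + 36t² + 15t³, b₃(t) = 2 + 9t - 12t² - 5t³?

Use coordinates relative to {1, t, …, t³}.
Row-reduce the 3×4 matrix with these as rows.
Reduction leaves 1 leading entry, giving rank 1.

rank 1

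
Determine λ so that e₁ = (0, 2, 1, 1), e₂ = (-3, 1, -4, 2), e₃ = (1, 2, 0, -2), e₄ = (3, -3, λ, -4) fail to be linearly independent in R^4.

Place the vectors as rows of a 4×4 matrix; dependence ⇔ determinant zero.
Expanding, det = 15*λ - 30.
Solving 15*λ - 30 = 0 yields λ = 2.

λ = 2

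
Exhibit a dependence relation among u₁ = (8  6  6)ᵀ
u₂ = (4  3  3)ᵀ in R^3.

Row-reduce the matrix with u₁, u₂ as columns; the null space gives the coefficients.
A generator of the null space is (1, -2).

u₁ - 2u₂ = 0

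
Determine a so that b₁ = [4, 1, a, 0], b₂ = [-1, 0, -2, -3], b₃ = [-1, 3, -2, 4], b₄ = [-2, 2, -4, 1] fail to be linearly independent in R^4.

a = 8

The set is linearly dependent precisely when det[b₁; b₂; b₃; b₄] = 0.
The determinant works out to 56 - 7*a.
Solving 56 - 7*a = 0 yields a = 8.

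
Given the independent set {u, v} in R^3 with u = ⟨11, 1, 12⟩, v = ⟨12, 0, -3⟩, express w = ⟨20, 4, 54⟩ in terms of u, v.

w = 4u - 2v

Solve the system with u, v as columns and w as the right-hand side.
Back-substitution yields (c₁, c₂) = (4, -2).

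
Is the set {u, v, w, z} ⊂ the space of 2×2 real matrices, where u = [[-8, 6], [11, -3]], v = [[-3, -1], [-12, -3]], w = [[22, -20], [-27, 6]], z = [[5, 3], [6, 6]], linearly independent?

Take coordinates with respect to the standard basis {E₁₁, E₁₂, E₂₁, E₂₂}.
Form the 4×4 matrix with these as columns; its determinant is 0.
A zero determinant means the columns are linearly dependent.
Indeed 3u + v + w + z = 0.

linearly dependent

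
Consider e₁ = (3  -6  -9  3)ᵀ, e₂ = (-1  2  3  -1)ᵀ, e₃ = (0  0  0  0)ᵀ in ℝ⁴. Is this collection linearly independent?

One of the vectors is the zero vector, so the set is linearly dependent.

linearly dependent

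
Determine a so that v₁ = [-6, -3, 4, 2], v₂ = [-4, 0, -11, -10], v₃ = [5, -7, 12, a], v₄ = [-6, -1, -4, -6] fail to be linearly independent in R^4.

a = 23

The vectors are dependent exactly when the determinant of the matrix with rows v₁, v₂, v₃, v₄ vanishes.
Expanding, det = 68*a - 1564.
Setting this to zero gives a = 23.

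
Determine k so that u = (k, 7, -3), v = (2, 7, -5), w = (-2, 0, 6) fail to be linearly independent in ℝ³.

Place the vectors as rows of a 3×3 matrix; dependence ⇔ determinant zero.
Cofactor expansion gives det = 42*k - 56.
This vanishes exactly when k = 4/3.

k = 4/3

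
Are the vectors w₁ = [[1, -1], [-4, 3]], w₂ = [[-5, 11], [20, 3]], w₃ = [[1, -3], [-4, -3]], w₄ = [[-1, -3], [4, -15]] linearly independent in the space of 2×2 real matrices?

Take coordinates with respect to the standard basis {E₁₁, E₁₂, E₂₁, E₂₂}.
Row-reduce the matrix whose columns are w₁, w₂, w₃, w₄.
The reduction yields 2 nonzero rows, so the rank is 2.
Since rank 2 < 4, the set is linearly dependent.
Indeed 2w₁ + w₂ + 3w₃ = 0.

linearly dependent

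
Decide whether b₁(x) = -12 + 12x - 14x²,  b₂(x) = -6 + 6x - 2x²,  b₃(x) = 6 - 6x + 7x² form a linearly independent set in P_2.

Take coordinates with respect to the standard basis {1, x, x²}.
One vector is a scalar multiple of another, so the set is dependent.

linearly dependent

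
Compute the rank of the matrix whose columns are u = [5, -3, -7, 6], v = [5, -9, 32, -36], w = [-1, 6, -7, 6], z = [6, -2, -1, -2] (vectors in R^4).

3

Apply Gaussian elimination to the matrix whose rows are u, v, w, z.
Exactly 3 pivots survive; hence the rank is 3.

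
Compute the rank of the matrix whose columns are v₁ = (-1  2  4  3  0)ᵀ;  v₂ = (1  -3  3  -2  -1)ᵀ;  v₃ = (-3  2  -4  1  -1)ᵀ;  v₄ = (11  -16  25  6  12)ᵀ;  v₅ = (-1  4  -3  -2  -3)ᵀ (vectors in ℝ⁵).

rank 4

Row-reduce the 5×5 matrix with these as rows.
Exactly 4 pivots survive; hence the rank is 4.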